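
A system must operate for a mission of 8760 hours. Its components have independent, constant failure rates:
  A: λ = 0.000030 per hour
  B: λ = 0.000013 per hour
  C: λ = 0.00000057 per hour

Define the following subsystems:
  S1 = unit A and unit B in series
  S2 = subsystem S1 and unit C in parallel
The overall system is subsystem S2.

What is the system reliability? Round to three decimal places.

R(A) = exp(−0.000030 × 8760) = 0.76890
R(B) = exp(−0.000013 × 8760) = 0.89237
R(C) = exp(−0.00000057 × 8760) = 0.99502
Series (A and B): 0.76890 × 0.89237 = 0.68614
Parallel ([0.68614] and C): 1 − (1 − 0.68614)(1 − 0.99502) = 0.998

0.998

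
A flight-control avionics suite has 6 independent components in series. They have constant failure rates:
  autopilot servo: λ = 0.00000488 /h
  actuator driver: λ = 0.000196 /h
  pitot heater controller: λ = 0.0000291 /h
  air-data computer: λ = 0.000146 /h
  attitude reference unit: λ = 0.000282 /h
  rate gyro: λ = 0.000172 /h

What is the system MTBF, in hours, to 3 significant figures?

1200

Series of exponential components: λ_sys = Σ λ_i
λ_sys = 0.00000488 + 0.000196 + 0.0000291 + 0.000146 + 0.000282 + 0.000172 = 8.2998e-04 /h
MTBF = 1 / λ_sys = 1200 h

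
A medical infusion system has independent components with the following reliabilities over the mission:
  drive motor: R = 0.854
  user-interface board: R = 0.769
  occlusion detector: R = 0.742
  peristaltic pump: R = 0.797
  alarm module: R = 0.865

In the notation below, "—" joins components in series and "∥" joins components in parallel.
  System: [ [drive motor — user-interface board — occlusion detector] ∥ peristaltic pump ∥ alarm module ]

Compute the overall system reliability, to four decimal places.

0.9859

Series (drive motor, user-interface board, and occlusion detector): 0.854000 × 0.769000 × 0.742000 = 0.487291
Parallel ([0.487291], peristaltic pump, and alarm module): 1 − (1 − 0.487291)(1 − 0.797000)(1 − 0.865000) = 0.9859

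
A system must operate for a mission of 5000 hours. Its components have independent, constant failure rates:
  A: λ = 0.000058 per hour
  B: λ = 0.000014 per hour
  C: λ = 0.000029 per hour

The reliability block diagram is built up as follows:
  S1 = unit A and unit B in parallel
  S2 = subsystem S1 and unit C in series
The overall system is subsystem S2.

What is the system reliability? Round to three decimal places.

0.850

R(A) = exp(−0.000058 × 5000) = 0.74826
R(B) = exp(−0.000014 × 5000) = 0.93239
R(C) = exp(−0.000029 × 5000) = 0.86502
Parallel (A and B): 1 − (1 − 0.74826)(1 − 0.93239) = 0.98298
Series ([0.98298] and C): 0.98298 × 0.86502 = 0.850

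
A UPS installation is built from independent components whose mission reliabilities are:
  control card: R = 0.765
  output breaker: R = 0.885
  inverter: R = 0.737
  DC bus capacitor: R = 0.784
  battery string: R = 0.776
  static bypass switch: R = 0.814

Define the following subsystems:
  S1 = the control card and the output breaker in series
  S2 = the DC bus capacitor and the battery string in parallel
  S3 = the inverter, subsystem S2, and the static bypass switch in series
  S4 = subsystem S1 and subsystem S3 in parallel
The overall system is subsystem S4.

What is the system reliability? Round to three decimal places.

0.861

Series (control card and output breaker): 0.76500 × 0.88500 = 0.67703
Parallel (DC bus capacitor and battery string): 1 − (1 − 0.78400)(1 − 0.77600) = 0.95162
Series (inverter, [0.95162], and static bypass switch): 0.73700 × 0.95162 × 0.81400 = 0.57089
Parallel ([0.67703] and [0.57089]): 1 − (1 − 0.67703)(1 − 0.57089) = 0.861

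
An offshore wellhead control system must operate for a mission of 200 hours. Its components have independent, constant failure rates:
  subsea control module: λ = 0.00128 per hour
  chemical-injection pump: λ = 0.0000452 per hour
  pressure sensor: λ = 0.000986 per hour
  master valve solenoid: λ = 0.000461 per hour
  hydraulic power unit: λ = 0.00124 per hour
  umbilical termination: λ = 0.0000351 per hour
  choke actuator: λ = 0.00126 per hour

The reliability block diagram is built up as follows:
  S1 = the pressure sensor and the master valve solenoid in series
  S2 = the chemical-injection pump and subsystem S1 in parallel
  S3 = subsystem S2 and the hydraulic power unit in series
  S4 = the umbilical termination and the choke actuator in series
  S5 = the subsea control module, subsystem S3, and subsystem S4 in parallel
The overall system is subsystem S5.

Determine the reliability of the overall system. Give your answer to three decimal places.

0.989

R(subsea control module) = exp(−0.00128 × 200) = 0.77414
R(chemical-injection pump) = exp(−0.0000452 × 200) = 0.99100
R(pressure sensor) = exp(−0.000986 × 200) = 0.82103
R(master valve solenoid) = exp(−0.000461 × 200) = 0.91192
R(hydraulic power unit) = exp(−0.00124 × 200) = 0.78036
R(umbilical termination) = exp(−0.0000351 × 200) = 0.99300
R(choke actuator) = exp(−0.00126 × 200) = 0.77724
Series (pressure sensor and master valve solenoid): 0.82103 × 0.91192 = 0.74871
Parallel (chemical-injection pump and [0.74871]): 1 − (1 − 0.99100)(1 − 0.74871) = 0.99774
Series ([0.99774] and hydraulic power unit): 0.99774 × 0.78036 = 0.77860
Series (umbilical termination and choke actuator): 0.99300 × 0.77724 = 0.77180
Parallel (subsea control module, [0.77860], and [0.77180]): 1 − (1 − 0.77414)(1 − 0.77860)(1 − 0.77180) = 0.989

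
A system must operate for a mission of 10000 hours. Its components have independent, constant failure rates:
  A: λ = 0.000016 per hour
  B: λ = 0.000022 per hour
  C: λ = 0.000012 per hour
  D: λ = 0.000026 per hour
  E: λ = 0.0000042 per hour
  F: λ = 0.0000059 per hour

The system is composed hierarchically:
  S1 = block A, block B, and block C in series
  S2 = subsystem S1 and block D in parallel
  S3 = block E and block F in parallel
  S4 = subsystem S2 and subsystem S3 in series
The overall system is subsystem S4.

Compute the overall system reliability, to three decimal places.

0.908

R(A) = exp(−0.000016 × 10000) = 0.85214
R(B) = exp(−0.000022 × 10000) = 0.80252
R(C) = exp(−0.000012 × 10000) = 0.88692
R(D) = exp(−0.000026 × 10000) = 0.77105
R(E) = exp(−0.0000042 × 10000) = 0.95887
R(F) = exp(−0.0000059 × 10000) = 0.94271
Series (A, B, and C): 0.85214 × 0.80252 × 0.88692 = 0.60653
Parallel ([0.60653] and D): 1 − (1 − 0.60653)(1 − 0.77105) = 0.90992
Parallel (E and F): 1 − (1 − 0.95887)(1 − 0.94271) = 0.99764
Series ([0.90992] and [0.99764]): 0.90992 × 0.99764 = 0.908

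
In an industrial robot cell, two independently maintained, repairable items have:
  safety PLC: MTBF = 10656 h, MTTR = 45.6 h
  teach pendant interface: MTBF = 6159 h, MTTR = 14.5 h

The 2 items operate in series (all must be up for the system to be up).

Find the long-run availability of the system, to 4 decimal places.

0.9934

A(safety PLC) = MTBF/(MTBF+MTTR) = 10656/(10656+45.6) = 0.995739
A(teach pendant interface) = MTBF/(MTBF+MTTR) = 6159/(6159+14.5) = 0.997651
Series availability: 0.995739 × 0.997651 = 0.9934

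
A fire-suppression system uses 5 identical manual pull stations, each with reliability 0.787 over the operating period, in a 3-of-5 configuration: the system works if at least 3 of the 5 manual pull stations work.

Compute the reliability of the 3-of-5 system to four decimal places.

R = Σ_{i=3}^{5} C(5,i) p^i (1−p)^{5−i} with p = 0.787
C(5,3)·0.787^3·0.213^2 = 0.221148
C(5,4)·0.787^4·0.213^1 = 0.408553
C(5,5)·0.787^5·0.213^0 = 0.301907
Sum = 0.9316

0.9316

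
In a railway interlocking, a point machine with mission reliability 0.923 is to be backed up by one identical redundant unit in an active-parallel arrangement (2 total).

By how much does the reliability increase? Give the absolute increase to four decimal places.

0.0711

R_before = 0.923
R_after = 1 − (1 − 0.923)^2 = 0.9941
ΔR = 0.9941 − 0.923 = 0.0711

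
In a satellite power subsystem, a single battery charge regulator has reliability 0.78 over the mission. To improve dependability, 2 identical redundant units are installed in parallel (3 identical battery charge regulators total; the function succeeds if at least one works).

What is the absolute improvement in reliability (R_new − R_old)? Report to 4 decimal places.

0.2094

R_before = 0.78
R_after = 1 − (1 − 0.78)^3 = 0.9894
ΔR = 0.9894 − 0.78 = 0.2094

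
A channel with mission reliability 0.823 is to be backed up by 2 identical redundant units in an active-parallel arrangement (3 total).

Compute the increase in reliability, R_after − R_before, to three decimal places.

R_before = 0.823
R_after = 1 − (1 − 0.823)^3 = 0.994
ΔR = 0.994 − 0.823 = 0.171

0.171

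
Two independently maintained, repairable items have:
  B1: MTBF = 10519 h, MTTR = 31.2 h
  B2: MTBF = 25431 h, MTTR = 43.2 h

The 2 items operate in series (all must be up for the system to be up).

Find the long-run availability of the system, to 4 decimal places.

0.9954

A(B1) = MTBF/(MTBF+MTTR) = 10519/(10519+31.2) = 0.997043
A(B2) = MTBF/(MTBF+MTTR) = 25431/(25431+43.2) = 0.998304
Series availability: 0.997043 × 0.998304 = 0.9954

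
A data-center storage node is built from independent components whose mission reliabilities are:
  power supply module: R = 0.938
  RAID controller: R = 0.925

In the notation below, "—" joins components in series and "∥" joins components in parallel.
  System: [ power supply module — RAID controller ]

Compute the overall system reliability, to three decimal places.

Series (power supply module and RAID controller): 0.93800 × 0.92500 = 0.868

0.868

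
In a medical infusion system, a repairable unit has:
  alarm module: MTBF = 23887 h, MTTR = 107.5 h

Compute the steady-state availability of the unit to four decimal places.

A(alarm module) = MTBF/(MTBF+MTTR) = 23887/(23887+107.5) = 0.9955

0.9955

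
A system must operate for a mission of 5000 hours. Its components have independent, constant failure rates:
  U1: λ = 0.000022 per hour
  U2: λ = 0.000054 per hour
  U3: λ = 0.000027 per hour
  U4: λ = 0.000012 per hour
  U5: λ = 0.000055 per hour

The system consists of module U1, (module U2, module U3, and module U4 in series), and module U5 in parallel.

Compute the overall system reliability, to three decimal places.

0.991

R(U1) = exp(−0.000022 × 5000) = 0.89583
R(U2) = exp(−0.000054 × 5000) = 0.76338
R(U3) = exp(−0.000027 × 5000) = 0.87372
R(U4) = exp(−0.000012 × 5000) = 0.94176
R(U5) = exp(−0.000055 × 5000) = 0.75957
Series (U2, U3, and U4): 0.76338 × 0.87372 × 0.94176 = 0.62814
Parallel (U1, [0.62814], and U5): 1 − (1 − 0.89583)(1 − 0.62814)(1 − 0.75957) = 0.991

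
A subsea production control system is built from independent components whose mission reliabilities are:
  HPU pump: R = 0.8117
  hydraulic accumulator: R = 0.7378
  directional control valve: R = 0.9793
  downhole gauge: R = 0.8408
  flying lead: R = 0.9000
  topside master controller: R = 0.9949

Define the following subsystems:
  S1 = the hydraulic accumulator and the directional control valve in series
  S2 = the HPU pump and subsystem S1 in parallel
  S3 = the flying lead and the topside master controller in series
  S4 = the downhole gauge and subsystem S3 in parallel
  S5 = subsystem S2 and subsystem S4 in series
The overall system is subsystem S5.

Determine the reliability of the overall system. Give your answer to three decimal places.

Series (hydraulic accumulator and directional control valve): 0.73780 × 0.97930 = 0.72253
Parallel (HPU pump and [0.72253]): 1 − (1 − 0.81170)(1 − 0.72253) = 0.94775
Series (flying lead and topside master controller): 0.90000 × 0.99490 = 0.89541
Parallel (downhole gauge and [0.89541]): 1 − (1 − 0.84080)(1 − 0.89541) = 0.98335
Series ([0.94775] and [0.98335]): 0.94775 × 0.98335 = 0.932

0.932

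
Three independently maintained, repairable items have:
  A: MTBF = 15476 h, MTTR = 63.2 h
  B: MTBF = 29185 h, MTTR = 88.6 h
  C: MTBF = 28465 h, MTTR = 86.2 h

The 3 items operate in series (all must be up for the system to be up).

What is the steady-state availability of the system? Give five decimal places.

A(A) = MTBF/(MTBF+MTTR) = 15476/(15476+63.2) = 0.995933
A(B) = MTBF/(MTBF+MTTR) = 29185/(29185+88.6) = 0.996973
A(C) = MTBF/(MTBF+MTTR) = 28465/(28465+86.2) = 0.996981
Series availability: 0.995933 × 0.996973 × 0.996981 = 0.98992

0.98992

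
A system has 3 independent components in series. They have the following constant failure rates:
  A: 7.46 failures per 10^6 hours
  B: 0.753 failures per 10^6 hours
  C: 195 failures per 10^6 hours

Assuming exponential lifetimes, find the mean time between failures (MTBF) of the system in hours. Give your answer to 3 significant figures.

4920

Series of exponential components: λ_sys = Σ λ_i
λ_sys = 0.00000746 + 0.000000753 + 0.000195 = 2.0321e-04 /h
MTBF = 1 / λ_sys = 4920 h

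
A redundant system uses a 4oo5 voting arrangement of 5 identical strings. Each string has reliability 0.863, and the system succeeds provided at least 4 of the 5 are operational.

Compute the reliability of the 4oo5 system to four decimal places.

R = Σ_{i=4}^{5} C(5,i) p^i (1−p)^{5−i} with p = 0.863
C(5,4)·0.863^4·0.137^1 = 0.379956
C(5,5)·0.863^5·0.137^0 = 0.478690
Sum = 0.8586

0.8586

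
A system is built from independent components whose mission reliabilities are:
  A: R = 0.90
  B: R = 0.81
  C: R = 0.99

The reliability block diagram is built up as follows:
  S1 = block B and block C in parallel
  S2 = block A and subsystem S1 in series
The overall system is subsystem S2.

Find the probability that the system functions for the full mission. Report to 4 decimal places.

Parallel (B and C): 1 − (1 − 0.810000)(1 − 0.990000) = 0.998100
Series (A and [0.998100]): 0.900000 × 0.998100 = 0.8983

0.8983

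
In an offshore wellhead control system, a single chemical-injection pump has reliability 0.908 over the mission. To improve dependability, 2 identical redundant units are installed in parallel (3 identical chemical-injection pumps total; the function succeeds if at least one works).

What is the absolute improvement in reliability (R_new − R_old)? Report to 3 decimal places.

0.091

R_before = 0.908
R_after = 1 − (1 − 0.908)^3 = 0.999
ΔR = 0.999 − 0.908 = 0.091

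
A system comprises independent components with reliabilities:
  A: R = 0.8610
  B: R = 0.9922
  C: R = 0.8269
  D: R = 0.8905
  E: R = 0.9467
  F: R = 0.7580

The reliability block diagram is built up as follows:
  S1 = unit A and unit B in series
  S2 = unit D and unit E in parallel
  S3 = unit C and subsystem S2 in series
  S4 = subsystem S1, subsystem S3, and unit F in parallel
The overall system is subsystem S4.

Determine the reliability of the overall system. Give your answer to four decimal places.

Series (A and B): 0.861000 × 0.992200 = 0.854284
Parallel (D and E): 1 − (1 − 0.890500)(1 − 0.946700) = 0.994164
Series (C and [0.994164]): 0.826900 × 0.994164 = 0.822074
Parallel ([0.854284], [0.822074], and F): 1 − (1 − 0.854284)(1 − 0.822074)(1 − 0.758000) = 0.9937

0.9937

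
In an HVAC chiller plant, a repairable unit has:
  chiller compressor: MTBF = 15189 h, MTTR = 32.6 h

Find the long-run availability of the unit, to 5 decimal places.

0.99786

A(chiller compressor) = MTBF/(MTBF+MTTR) = 15189/(15189+32.6) = 0.99786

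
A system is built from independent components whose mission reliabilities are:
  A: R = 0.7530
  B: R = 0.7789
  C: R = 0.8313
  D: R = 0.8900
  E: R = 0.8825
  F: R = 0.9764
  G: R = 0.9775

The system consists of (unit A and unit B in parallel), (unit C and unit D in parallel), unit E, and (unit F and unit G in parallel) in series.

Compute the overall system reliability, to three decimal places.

0.818

Parallel (A and B): 1 − (1 − 0.75300)(1 − 0.77890) = 0.94539
Parallel (C and D): 1 − (1 − 0.83130)(1 − 0.89000) = 0.98144
Parallel (F and G): 1 − (1 − 0.97640)(1 − 0.97750) = 0.99947
Series ([0.94539], [0.98144], E, and [0.99947]): 0.94539 × 0.98144 × 0.88250 × 0.99947 = 0.818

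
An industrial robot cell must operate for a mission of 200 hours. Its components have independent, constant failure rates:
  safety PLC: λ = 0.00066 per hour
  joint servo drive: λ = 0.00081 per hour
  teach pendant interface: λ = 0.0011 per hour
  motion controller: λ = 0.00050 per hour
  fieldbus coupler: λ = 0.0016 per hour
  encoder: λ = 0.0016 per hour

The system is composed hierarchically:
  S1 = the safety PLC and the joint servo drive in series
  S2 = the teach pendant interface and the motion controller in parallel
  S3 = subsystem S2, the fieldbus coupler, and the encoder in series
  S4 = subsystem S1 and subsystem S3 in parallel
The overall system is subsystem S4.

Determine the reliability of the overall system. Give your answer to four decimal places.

R(safety PLC) = exp(−0.00066 × 200) = 0.876341
R(joint servo drive) = exp(−0.00081 × 200) = 0.850441
R(teach pendant interface) = exp(−0.0011 × 200) = 0.802519
R(motion controller) = exp(−0.00050 × 200) = 0.904837
R(fieldbus coupler) = exp(−0.0016 × 200) = 0.726149
R(encoder) = exp(−0.0016 × 200) = 0.726149
Series (safety PLC and joint servo drive): 0.876341 × 0.850441 = 0.745276
Parallel (teach pendant interface and motion controller): 1 − (1 − 0.802519)(1 − 0.904837) = 0.981207
Series ([0.981207], fieldbus coupler, and encoder): 0.981207 × 0.726149 × 0.726149 = 0.517383
Parallel ([0.745276] and [0.517383]): 1 − (1 − 0.745276)(1 − 0.517383) = 0.8771

0.8771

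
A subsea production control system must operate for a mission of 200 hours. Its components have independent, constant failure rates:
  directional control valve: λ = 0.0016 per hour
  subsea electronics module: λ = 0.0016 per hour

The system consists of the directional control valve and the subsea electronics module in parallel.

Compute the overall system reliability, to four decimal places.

0.9250

R(directional control valve) = exp(−0.0016 × 200) = 0.726149
R(subsea electronics module) = exp(−0.0016 × 200) = 0.726149
Parallel (directional control valve and subsea electronics module): 1 − (1 − 0.726149)(1 − 0.726149) = 0.9250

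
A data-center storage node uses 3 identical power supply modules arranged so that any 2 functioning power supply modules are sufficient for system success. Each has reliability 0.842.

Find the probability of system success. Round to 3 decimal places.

0.933

R = Σ_{i=2}^{3} C(3,i) p^i (1−p)^{3−i} with p = 0.842
C(3,2)·0.842^2·0.158^1 = 0.33605
C(3,3)·0.842^3·0.158^0 = 0.59695
Sum = 0.933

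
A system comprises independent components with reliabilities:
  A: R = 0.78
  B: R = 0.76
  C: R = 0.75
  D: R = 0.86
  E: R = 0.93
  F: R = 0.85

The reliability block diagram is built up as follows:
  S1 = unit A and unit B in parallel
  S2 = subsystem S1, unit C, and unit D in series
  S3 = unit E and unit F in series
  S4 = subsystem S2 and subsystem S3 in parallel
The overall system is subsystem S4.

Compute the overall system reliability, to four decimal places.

Parallel (A and B): 1 − (1 − 0.780000)(1 − 0.760000) = 0.947200
Series ([0.947200], C, and D): 0.947200 × 0.750000 × 0.860000 = 0.610944
Series (E and F): 0.930000 × 0.850000 = 0.790500
Parallel ([0.610944] and [0.790500]): 1 − (1 − 0.610944)(1 − 0.790500) = 0.9185

0.9185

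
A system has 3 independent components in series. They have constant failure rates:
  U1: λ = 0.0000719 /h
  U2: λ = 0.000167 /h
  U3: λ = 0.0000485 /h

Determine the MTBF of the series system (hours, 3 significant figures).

Series of exponential components: λ_sys = Σ λ_i
λ_sys = 0.0000719 + 0.000167 + 0.0000485 = 2.8740e-04 /h
MTBF = 1 / λ_sys = 3480 h

3480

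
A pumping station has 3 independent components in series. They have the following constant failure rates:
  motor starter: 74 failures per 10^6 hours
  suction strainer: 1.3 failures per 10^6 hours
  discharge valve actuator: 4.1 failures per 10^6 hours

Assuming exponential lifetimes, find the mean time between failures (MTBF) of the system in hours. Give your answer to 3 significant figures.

12600

Series of exponential components: λ_sys = Σ λ_i
λ_sys = 0.000074 + 0.0000013 + 0.0000041 = 7.9400e-05 /h
MTBF = 1 / λ_sys = 12600 h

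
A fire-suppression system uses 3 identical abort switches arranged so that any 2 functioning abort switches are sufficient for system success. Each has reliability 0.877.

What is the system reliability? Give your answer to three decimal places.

0.958

R = Σ_{i=2}^{3} C(3,i) p^i (1−p)^{3−i} with p = 0.877
C(3,2)·0.877^2·0.123^1 = 0.28381
C(3,3)·0.877^3·0.123^0 = 0.67453
Sum = 0.958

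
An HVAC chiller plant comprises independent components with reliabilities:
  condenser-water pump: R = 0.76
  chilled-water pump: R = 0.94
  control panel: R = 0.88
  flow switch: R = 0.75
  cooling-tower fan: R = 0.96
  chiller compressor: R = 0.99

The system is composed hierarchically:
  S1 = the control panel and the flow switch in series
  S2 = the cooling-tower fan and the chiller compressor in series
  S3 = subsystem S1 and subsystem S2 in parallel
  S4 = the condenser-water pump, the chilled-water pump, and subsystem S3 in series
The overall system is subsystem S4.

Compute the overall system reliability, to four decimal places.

Series (control panel and flow switch): 0.880000 × 0.750000 = 0.660000
Series (cooling-tower fan and chiller compressor): 0.960000 × 0.990000 = 0.950400
Parallel ([0.660000] and [0.950400]): 1 − (1 − 0.660000)(1 − 0.950400) = 0.983136
Series (condenser-water pump, chilled-water pump, and [0.983136]): 0.760000 × 0.940000 × 0.983136 = 0.7024

0.7024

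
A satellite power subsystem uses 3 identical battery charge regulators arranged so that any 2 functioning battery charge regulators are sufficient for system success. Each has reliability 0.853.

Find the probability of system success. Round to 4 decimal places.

0.9415

R = Σ_{i=2}^{3} C(3,i) p^i (1−p)^{3−i} with p = 0.853
C(3,2)·0.853^2·0.147^1 = 0.320876
C(3,3)·0.853^3·0.147^0 = 0.620650
Sum = 0.9415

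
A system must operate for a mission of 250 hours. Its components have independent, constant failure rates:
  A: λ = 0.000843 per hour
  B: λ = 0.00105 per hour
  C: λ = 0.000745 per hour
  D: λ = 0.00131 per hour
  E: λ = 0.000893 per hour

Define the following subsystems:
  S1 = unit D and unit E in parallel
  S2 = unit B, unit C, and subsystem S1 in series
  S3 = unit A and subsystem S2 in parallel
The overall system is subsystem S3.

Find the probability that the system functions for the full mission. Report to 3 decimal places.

0.925

R(A) = exp(−0.000843 × 250) = 0.80998
R(B) = exp(−0.00105 × 250) = 0.76913
R(C) = exp(−0.000745 × 250) = 0.83007
R(D) = exp(−0.00131 × 250) = 0.72072
R(E) = exp(−0.000893 × 250) = 0.79991
Parallel (D and E): 1 − (1 − 0.72072)(1 − 0.79991) = 0.94412
Series (B, C, and [0.94412]): 0.76913 × 0.83007 × 0.94412 = 0.60276
Parallel (A and [0.60276]): 1 − (1 − 0.80998)(1 − 0.60276) = 0.925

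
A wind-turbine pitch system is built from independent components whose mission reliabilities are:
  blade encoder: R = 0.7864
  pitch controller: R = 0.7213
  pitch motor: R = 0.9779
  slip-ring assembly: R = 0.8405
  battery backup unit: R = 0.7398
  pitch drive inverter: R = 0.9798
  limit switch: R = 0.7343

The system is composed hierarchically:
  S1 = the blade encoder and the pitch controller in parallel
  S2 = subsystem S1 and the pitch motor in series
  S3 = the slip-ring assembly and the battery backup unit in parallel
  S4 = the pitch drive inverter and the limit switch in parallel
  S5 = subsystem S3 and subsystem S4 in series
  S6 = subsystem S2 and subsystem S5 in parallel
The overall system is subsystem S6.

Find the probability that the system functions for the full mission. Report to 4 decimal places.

0.9963

Parallel (blade encoder and pitch controller): 1 − (1 − 0.786400)(1 − 0.721300) = 0.940470
Series ([0.940470] and pitch motor): 0.940470 × 0.977900 = 0.919686
Parallel (slip-ring assembly and battery backup unit): 1 − (1 − 0.840500)(1 − 0.739800) = 0.958498
Parallel (pitch drive inverter and limit switch): 1 − (1 − 0.979800)(1 − 0.734300) = 0.994633
Series ([0.958498] and [0.994633]): 0.958498 × 0.994633 = 0.953354
Parallel ([0.919686] and [0.953354]): 1 − (1 − 0.919686)(1 − 0.953354) = 0.9963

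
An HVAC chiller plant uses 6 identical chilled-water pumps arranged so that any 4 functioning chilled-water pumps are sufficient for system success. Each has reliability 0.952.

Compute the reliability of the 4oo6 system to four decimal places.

R = Σ_{i=4}^{6} C(6,i) p^i (1−p)^{6−i} with p = 0.952
C(6,4)·0.952^4·0.048^2 = 0.028387
C(6,5)·0.952^5·0.048^1 = 0.225205
C(6,6)·0.952^6·0.048^0 = 0.744426
Sum = 0.9980

0.9980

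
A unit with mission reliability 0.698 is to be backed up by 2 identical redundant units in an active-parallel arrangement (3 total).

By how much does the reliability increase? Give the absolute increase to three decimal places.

R_before = 0.698
R_after = 1 − (1 − 0.698)^3 = 0.972
ΔR = 0.972 − 0.698 = 0.274

0.274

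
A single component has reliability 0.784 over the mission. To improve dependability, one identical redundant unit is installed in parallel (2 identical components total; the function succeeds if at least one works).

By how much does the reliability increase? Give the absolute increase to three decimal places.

0.169

R_before = 0.784
R_after = 1 − (1 − 0.784)^2 = 0.953
ΔR = 0.953 − 0.784 = 0.169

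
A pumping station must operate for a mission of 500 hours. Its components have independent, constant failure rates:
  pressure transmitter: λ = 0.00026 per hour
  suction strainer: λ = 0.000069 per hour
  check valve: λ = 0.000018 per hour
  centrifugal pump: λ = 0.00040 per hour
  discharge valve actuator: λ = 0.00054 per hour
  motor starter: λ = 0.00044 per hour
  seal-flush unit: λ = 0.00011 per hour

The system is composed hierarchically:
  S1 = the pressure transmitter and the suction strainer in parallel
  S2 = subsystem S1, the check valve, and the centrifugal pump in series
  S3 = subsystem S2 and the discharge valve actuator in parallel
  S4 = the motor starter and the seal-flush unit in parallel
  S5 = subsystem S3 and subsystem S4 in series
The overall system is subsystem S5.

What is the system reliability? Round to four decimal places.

0.9445

R(pressure transmitter) = exp(−0.00026 × 500) = 0.878095
R(suction strainer) = exp(−0.000069 × 500) = 0.966088
R(check valve) = exp(−0.000018 × 500) = 0.991040
R(centrifugal pump) = exp(−0.00040 × 500) = 0.818731
R(discharge valve actuator) = exp(−0.00054 × 500) = 0.763379
R(motor starter) = exp(−0.00044 × 500) = 0.802519
R(seal-flush unit) = exp(−0.00011 × 500) = 0.946485
Parallel (pressure transmitter and suction strainer): 1 − (1 − 0.878095)(1 − 0.966088) = 0.995866
Series ([0.995866], check valve, and centrifugal pump): 0.995866 × 0.991040 × 0.818731 = 0.808041
Parallel ([0.808041] and discharge valve actuator): 1 − (1 − 0.808041)(1 − 0.763379) = 0.954578
Parallel (motor starter and seal-flush unit): 1 − (1 − 0.802519)(1 − 0.946485) = 0.989432
Series ([0.954578] and [0.989432]): 0.954578 × 0.989432 = 0.9445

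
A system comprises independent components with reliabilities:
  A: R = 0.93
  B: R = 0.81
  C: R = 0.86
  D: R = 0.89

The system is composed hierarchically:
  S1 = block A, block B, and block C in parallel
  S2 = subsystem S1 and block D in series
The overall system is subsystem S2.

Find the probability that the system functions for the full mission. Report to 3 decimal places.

0.888

Parallel (A, B, and C): 1 − (1 − 0.93000)(1 − 0.81000)(1 − 0.86000) = 0.99814
Series ([0.99814] and D): 0.99814 × 0.89000 = 0.888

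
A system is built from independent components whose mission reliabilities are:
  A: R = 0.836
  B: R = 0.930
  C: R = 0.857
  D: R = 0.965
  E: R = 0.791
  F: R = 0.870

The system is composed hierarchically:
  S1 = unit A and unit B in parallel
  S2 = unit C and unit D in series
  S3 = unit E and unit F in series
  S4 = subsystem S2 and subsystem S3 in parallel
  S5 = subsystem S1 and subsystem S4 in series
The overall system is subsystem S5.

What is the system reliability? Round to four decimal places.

Parallel (A and B): 1 − (1 − 0.836000)(1 − 0.930000) = 0.988520
Series (C and D): 0.857000 × 0.965000 = 0.827005
Series (E and F): 0.791000 × 0.870000 = 0.688170
Parallel ([0.827005] and [0.688170]): 1 − (1 − 0.827005)(1 − 0.688170) = 0.946055
Series ([0.988520] and [0.946055]): 0.988520 × 0.946055 = 0.9352

0.9352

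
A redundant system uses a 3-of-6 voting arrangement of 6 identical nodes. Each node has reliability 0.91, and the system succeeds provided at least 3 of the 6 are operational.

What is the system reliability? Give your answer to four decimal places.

0.9992

R = Σ_{i=3}^{6} C(6,i) p^i (1−p)^{6−i} with p = 0.91
C(6,3)·0.91^3·0.09^3 = 0.010987
C(6,4)·0.91^4·0.09^2 = 0.083319
C(6,5)·0.91^5·0.09^1 = 0.336977
C(6,6)·0.91^6·0.09^0 = 0.567869
Sum = 0.9992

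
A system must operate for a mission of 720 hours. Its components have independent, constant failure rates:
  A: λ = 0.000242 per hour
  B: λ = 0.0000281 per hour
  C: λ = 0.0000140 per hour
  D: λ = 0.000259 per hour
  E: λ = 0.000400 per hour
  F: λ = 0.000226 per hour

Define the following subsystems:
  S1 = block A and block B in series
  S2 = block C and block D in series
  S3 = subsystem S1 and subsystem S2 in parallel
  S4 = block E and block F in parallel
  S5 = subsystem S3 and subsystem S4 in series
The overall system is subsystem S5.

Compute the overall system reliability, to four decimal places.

R(A) = exp(−0.000242 × 720) = 0.840095
R(B) = exp(−0.0000281 × 720) = 0.979971
R(C) = exp(−0.0000140 × 720) = 0.989971
R(D) = exp(−0.000259 × 720) = 0.829875
R(E) = exp(−0.000400 × 720) = 0.749762
R(F) = exp(−0.000226 × 720) = 0.849829
Series (A and B): 0.840095 × 0.979971 = 0.823269
Series (C and D): 0.989971 × 0.829875 = 0.821552
Parallel ([0.823269] and [0.821552]): 1 − (1 − 0.823269)(1 − 0.821552) = 0.968463
Parallel (E and F): 1 − (1 − 0.749762)(1 − 0.849829) = 0.962422
Series ([0.968463] and [0.962422]): 0.968463 × 0.962422 = 0.9321

0.9321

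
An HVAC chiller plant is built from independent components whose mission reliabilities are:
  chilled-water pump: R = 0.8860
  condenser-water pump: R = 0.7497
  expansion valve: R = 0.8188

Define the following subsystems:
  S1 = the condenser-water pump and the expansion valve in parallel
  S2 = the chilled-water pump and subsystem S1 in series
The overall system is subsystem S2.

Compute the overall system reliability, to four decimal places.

0.8458

Parallel (condenser-water pump and expansion valve): 1 − (1 − 0.749700)(1 − 0.818800) = 0.954646
Series (chilled-water pump and [0.954646]): 0.886000 × 0.954646 = 0.8458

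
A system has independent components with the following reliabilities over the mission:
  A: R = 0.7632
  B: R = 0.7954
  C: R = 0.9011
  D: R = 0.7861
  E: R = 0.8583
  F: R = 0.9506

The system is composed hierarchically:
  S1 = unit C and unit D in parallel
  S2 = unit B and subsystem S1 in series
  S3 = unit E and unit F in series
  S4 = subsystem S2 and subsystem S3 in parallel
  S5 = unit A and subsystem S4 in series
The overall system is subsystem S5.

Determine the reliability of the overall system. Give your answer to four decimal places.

Parallel (C and D): 1 − (1 − 0.901100)(1 − 0.786100) = 0.978845
Series (B and [0.978845]): 0.795400 × 0.978845 = 0.778573
Series (E and F): 0.858300 × 0.950600 = 0.815900
Parallel ([0.778573] and [0.815900]): 1 − (1 − 0.778573)(1 − 0.815900) = 0.959235
Series (A and [0.959235]): 0.763200 × 0.959235 = 0.7321

0.7321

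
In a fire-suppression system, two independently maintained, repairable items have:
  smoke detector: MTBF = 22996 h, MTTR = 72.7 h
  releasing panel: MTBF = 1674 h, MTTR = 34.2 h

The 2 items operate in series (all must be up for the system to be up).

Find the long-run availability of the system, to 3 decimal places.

0.977

A(smoke detector) = MTBF/(MTBF+MTTR) = 22996/(22996+72.7) = 0.996849
A(releasing panel) = MTBF/(MTBF+MTTR) = 1674/(1674+34.2) = 0.979979
Series availability: 0.996849 × 0.979979 = 0.977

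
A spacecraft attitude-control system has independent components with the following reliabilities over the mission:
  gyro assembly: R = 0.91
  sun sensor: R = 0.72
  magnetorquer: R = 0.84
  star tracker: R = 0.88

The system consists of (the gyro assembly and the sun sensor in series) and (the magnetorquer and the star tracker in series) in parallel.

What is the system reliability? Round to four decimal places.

0.9101

Series (gyro assembly and sun sensor): 0.910000 × 0.720000 = 0.655200
Series (magnetorquer and star tracker): 0.840000 × 0.880000 = 0.739200
Parallel ([0.655200] and [0.739200]): 1 − (1 − 0.655200)(1 − 0.739200) = 0.9101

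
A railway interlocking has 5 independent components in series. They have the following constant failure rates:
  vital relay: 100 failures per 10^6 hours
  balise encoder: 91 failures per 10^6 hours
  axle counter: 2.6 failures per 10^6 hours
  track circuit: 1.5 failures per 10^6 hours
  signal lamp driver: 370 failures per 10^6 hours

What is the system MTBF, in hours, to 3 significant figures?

1770

Series of exponential components: λ_sys = Σ λ_i
λ_sys = 0.00010 + 0.000091 + 0.0000026 + 0.0000015 + 0.00037 = 5.6510e-04 /h
MTBF = 1 / λ_sys = 1770 h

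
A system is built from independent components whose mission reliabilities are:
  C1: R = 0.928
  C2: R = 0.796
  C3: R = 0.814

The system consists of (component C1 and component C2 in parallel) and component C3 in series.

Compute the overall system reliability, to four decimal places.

0.8020

Parallel (C1 and C2): 1 − (1 − 0.928000)(1 − 0.796000) = 0.985312
Series ([0.985312] and C3): 0.985312 × 0.814000 = 0.8020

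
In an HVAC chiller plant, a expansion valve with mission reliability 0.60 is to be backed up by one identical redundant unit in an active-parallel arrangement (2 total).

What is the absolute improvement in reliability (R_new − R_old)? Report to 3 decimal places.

R_before = 0.60
R_after = 1 − (1 − 0.60)^2 = 0.840
ΔR = 0.840 − 0.60 = 0.240

0.240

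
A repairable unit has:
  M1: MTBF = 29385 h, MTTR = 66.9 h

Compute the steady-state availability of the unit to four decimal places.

0.9977

A(M1) = MTBF/(MTBF+MTTR) = 29385/(29385+66.9) = 0.9977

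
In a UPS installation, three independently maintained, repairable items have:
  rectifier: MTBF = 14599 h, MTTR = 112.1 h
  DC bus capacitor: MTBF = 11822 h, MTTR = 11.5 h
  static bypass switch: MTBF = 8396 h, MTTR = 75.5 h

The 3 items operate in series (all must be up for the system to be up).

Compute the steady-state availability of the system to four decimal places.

A(rectifier) = MTBF/(MTBF+MTTR) = 14599/(14599+112.1) = 0.992380
A(DC bus capacitor) = MTBF/(MTBF+MTTR) = 11822/(11822+11.5) = 0.999028
A(static bypass switch) = MTBF/(MTBF+MTTR) = 8396/(8396+75.5) = 0.991088
Series availability: 0.992380 × 0.999028 × 0.991088 = 0.9826

0.9826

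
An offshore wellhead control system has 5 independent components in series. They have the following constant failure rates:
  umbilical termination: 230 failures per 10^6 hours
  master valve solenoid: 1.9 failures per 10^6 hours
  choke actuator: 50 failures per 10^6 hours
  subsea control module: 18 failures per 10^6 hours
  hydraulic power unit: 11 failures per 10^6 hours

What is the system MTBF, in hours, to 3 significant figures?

3220

Series of exponential components: λ_sys = Σ λ_i
λ_sys = 0.00023 + 0.0000019 + 0.000050 + 0.000018 + 0.000011 = 3.1090e-04 /h
MTBF = 1 / λ_sys = 3220 h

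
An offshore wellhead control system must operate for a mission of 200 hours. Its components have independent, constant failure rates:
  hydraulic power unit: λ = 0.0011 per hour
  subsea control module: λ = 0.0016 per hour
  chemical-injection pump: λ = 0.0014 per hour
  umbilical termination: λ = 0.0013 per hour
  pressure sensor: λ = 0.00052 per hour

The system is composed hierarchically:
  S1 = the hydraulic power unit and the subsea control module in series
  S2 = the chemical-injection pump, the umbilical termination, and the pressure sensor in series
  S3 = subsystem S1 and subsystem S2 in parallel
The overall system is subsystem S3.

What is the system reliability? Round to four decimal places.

R(hydraulic power unit) = exp(−0.0011 × 200) = 0.802519
R(subsea control module) = exp(−0.0016 × 200) = 0.726149
R(chemical-injection pump) = exp(−0.0014 × 200) = 0.755784
R(umbilical termination) = exp(−0.0013 × 200) = 0.771052
R(pressure sensor) = exp(−0.00052 × 200) = 0.901225
Series (hydraulic power unit and subsea control module): 0.802519 × 0.726149 = 0.582748
Series (chemical-injection pump, umbilical termination, and pressure sensor): 0.755784 × 0.771052 × 0.901225 = 0.525188
Parallel ([0.582748] and [0.525188]): 1 − (1 − 0.582748)(1 − 0.525188) = 0.8019

0.8019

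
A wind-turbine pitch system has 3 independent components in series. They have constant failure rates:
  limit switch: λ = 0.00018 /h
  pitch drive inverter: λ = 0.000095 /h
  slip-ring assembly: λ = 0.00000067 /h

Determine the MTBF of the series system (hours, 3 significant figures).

Series of exponential components: λ_sys = Σ λ_i
λ_sys = 0.00018 + 0.000095 + 0.00000067 = 2.7567e-04 /h
MTBF = 1 / λ_sys = 3630 h

3630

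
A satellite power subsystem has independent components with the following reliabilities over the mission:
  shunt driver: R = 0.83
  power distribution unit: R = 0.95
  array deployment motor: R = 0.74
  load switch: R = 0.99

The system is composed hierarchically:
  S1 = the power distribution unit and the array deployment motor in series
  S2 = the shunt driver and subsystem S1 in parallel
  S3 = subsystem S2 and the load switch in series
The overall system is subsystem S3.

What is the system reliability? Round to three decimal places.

0.940

Series (power distribution unit and array deployment motor): 0.95000 × 0.74000 = 0.70300
Parallel (shunt driver and [0.70300]): 1 − (1 − 0.83000)(1 − 0.70300) = 0.94951
Series ([0.94951] and load switch): 0.94951 × 0.99000 = 0.940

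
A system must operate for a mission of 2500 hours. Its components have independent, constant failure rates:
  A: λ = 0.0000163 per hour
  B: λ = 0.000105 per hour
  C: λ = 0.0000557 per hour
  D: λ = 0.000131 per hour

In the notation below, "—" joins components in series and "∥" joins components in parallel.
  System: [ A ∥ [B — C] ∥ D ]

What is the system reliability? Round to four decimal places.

0.9963

R(A) = exp(−0.0000163 × 2500) = 0.960069
R(B) = exp(−0.000105 × 2500) = 0.769126
R(C) = exp(−0.0000557 × 2500) = 0.870010
R(D) = exp(−0.000131 × 2500) = 0.720723
Series (B and C): 0.769126 × 0.870010 = 0.669147
Parallel (A, [0.669147], and D): 1 − (1 − 0.960069)(1 − 0.669147)(1 − 0.720723) = 0.9963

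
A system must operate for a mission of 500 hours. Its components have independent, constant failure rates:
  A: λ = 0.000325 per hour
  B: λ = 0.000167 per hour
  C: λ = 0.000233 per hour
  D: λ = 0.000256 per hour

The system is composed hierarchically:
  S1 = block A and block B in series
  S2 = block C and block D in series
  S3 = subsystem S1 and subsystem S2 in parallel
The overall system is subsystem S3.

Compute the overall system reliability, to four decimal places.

R(A) = exp(−0.000325 × 500) = 0.850016
R(B) = exp(−0.000167 × 500) = 0.919891
R(C) = exp(−0.000233 × 500) = 0.890030
R(D) = exp(−0.000256 × 500) = 0.879853
Series (A and B): 0.850016 × 0.919891 = 0.781922
Series (C and D): 0.890030 × 0.879853 = 0.783096
Parallel ([0.781922] and [0.783096]): 1 − (1 − 0.781922)(1 − 0.783096) = 0.9527

0.9527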